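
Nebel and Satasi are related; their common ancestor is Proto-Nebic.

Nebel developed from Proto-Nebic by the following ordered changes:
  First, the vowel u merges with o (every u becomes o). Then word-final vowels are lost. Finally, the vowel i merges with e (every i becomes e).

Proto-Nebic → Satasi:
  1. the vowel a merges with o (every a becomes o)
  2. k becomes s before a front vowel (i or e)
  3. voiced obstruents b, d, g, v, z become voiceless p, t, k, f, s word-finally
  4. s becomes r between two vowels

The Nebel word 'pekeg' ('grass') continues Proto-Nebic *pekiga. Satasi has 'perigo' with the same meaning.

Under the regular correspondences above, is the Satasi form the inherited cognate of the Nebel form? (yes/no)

Derive the expected Satasi reflex of *pekiga:
Satasi: *pekiga > pekigo > pesigo > perigo  (by vowel merger, palatalisation, rhotacism)
Satasi 'perigo' matches the regular reflex exactly, so the pair is cognate.

yes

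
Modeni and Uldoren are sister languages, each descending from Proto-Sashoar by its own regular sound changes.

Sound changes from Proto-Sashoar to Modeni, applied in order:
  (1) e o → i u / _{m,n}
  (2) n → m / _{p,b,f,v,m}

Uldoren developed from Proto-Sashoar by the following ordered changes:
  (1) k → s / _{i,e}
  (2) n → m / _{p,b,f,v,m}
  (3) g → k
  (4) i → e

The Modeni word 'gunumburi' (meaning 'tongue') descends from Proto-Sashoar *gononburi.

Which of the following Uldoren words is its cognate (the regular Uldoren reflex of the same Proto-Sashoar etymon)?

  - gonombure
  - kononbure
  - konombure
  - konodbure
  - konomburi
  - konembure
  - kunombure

Uldoren: *gononburi
  gononburi (rule 1 does not apply)
  gononburi → gonomburi   [nasal place assimilation]
  gonomburi → konomburi   [unconditioned shift]
  konomburi → konombure   [vowel merger]
  giving Uldoren konombure.
The other candidates each miss or misapply at least one Uldoren change.

konombure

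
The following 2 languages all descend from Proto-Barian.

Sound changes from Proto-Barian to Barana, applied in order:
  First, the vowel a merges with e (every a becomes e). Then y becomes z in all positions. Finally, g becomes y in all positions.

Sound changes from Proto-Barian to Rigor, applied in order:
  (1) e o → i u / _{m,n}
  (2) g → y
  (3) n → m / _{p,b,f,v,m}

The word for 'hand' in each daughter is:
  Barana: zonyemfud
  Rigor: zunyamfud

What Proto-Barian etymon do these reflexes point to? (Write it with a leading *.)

Position 4: Barana has y, Rigor has y. In Barana, y can only continue *g, so the proto-segment is *g.
Position 2: Barana has o, Rigor has u. Barana preserves o here (none of its changes turn any other segment into o), so the proto-segment is *o.
Position 5: Barana has e, Rigor has a. Rigor preserves a here (none of its changes turn any other segment into a), so the proto-segment is *a.
The remaining positions agree across the daughters. Check the candidate against every language:
Barana: *zongamfud > zongemfud > zonyemfud  (by vowel merger, unconditioned shift)
Rigor: *zongamfud
  zongamfud → zungamfud   [pre-nasal raising]
  zungamfud → zunyamfud   [unconditioned shift]
  zunyamfud (rule 3 does not apply)
  giving Rigor zunyamfud.
Only *zongamfud yields all of Barana zonyemfud, Rigor zunyamfud.

*zongamfud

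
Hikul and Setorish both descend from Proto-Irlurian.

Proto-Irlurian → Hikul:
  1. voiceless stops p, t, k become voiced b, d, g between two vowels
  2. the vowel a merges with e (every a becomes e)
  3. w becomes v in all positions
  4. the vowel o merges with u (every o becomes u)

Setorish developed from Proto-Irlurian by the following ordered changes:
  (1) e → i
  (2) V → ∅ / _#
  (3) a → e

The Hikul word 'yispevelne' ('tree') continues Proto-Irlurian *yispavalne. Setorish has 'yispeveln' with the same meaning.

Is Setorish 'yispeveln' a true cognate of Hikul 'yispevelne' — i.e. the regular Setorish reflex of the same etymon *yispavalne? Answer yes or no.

Derive the expected Setorish reflex of *yispavalne:
Setorish: *yispavalne
  yispavalne → yispavalni   [vowel merger]
  yispavalni → yispavaln   [apocope]
  yispavaln → yispeveln   [vowel merger]
  giving Setorish yispeveln.
Setorish 'yispeveln' matches the regular reflex exactly, so the pair is cognate.

yes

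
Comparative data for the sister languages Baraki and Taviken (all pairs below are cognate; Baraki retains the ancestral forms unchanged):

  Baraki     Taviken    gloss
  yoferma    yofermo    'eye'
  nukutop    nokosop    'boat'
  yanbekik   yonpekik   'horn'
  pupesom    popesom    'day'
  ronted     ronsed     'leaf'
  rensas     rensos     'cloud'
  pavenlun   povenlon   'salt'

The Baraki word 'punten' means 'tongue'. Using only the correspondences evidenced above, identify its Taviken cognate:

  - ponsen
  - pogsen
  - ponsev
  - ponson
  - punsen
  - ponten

ponsen

pavenlun ~ povenlon — Baraki u corresponds to Taviken o after a consonant, before a nasal.
ronted ~ ronsed — Baraki t corresponds to Taviken s after a consonant, before a front vowel.
Applying these to Baraki 'punten':
  punten → ponten   (u→o after a consonant, before a nasal)
  ponten → ponsen   (t→s after a consonant, before a front vowel)
So the Taviken cognate is 'ponsen'.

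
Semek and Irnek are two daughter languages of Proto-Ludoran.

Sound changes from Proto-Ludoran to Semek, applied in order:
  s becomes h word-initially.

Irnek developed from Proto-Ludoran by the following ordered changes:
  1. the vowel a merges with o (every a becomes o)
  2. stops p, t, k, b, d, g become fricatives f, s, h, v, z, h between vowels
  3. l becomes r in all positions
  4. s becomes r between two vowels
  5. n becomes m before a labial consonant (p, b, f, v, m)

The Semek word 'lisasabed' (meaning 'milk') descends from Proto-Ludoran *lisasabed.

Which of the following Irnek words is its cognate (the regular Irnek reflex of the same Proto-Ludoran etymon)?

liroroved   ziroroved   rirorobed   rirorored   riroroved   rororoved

Irnek: *lisasabed > lisosobed > lisosoved > risosoved > riroroved  (by vowel merger, intervocalic lenition, unconditioned shift, rhotacism)
The other candidates each miss or misapply at least one Irnek change.

riroroved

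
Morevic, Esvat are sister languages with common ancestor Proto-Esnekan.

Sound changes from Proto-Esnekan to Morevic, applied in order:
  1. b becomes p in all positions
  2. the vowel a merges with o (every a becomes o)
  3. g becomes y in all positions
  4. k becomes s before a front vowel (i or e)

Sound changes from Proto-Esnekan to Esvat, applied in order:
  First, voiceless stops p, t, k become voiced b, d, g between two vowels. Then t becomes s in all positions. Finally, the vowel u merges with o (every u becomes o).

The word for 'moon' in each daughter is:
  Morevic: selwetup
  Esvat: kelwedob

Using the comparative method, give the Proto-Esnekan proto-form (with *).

*kelwetub

Position 8: Morevic has p, Esvat has b. Taking the neighbouring segments as reconstructed: Morevic p could go back to *p or *b; Esvat b can only go back to *b — the one source consistent with every daughter is *b.
Position 1: Morevic has s, Esvat has k. Esvat preserves k here (none of its changes turn any other segment into k), so the proto-segment is *k.
Continuing position by position gives *kelwetub; check it forward:
Morevic: *kelwetub
  kelwetub → kelwetup   [unconditioned shift]
  kelwetup (rule 2 does not apply)
  kelwetup (rule 3 does not apply)
  kelwetup → selwetup   [palatalisation]
  giving Morevic selwetup.
Esvat: start from *kelwetub.
  rule 1 (intervocalic voicing): kelwetub → kelwedub
  rule 2: no change — kelwedub
  rule 3 (vowel merger): kelwedub → kelwedob
  ⇒ Esvat kelwedob
Only *kelwetub yields all of Morevic selwetup, Esvat kelwedob.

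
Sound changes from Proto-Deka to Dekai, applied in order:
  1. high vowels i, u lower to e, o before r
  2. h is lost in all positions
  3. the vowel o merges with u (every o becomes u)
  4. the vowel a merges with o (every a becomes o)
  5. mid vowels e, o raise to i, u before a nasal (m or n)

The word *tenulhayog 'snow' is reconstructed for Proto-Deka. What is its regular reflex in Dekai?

tinuloyug

Dekai: *tenulhayog
  tenulhayog (rule 1 does not apply)
  tenulhayog → tenulayog   [h-loss]
  tenulayog → tenulayug   [vowel merger]
  tenulayug → tenuloyug   [vowel merger]
  tenuloyug → tinuloyug   [pre-nasal raising]
  giving Dekai tinuloyug.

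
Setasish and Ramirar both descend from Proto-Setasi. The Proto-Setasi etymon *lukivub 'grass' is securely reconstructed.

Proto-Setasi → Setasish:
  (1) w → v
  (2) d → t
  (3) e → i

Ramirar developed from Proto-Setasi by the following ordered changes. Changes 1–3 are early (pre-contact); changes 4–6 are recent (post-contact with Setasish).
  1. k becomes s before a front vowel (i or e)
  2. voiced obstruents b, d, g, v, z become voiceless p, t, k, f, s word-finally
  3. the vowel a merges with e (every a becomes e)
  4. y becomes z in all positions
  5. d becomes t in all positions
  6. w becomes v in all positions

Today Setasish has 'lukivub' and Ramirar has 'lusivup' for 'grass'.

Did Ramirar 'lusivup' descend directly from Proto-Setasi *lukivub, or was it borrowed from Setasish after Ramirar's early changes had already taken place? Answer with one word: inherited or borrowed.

inherited

If inherited, *lukivub would pass through all of Ramirar's changes:
Ramirar: *lukivub > lusivub > lusivup  (by palatalisation, final devoicing)
If borrowed from Setasish 'lukivub' after the early changes, it would undergo only the recent ones:
  rule 4 (unconditioned shift): no change (lukivub)
  rule 5 (unconditioned shift): no change (lukivub)
  rule 6 (unconditioned shift): no change (lukivub)
  ⇒ as a loan: lukivub
Ramirar 'lusivup' matches the inherited outcome exactly, so it is an inherited cognate, not a loan.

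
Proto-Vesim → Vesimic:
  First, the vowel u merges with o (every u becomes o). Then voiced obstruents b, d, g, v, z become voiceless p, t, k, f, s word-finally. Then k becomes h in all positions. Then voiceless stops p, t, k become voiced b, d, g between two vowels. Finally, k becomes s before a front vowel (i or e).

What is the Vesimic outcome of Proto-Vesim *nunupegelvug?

nonobegelvoh

Vesimic: start from *nunupegelvug.
  rule 1 (vowel merger): nunupegelvug → nonopegelvog
  rule 2 (final devoicing): nonopegelvog → nonopegelvok
  rule 3 (unconditioned shift): nonopegelvok → nonopegelvoh
  rule 4 (intervocalic voicing): nonopegelvoh → nonobegelvoh
  rule 5: no change — nonobegelvoh
  ⇒ Vesimic nonobegelvoh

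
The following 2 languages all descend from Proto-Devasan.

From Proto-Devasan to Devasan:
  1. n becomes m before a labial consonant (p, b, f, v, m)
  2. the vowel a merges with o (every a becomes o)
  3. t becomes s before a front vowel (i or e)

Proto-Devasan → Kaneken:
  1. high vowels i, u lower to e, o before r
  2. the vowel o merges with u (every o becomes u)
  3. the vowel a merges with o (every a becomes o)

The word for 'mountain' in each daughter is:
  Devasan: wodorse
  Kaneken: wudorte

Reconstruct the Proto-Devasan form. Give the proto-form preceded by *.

Position 6: Devasan has s, Kaneken has t. Kaneken preserves t here (none of its changes turn any other segment into t), so the proto-segment is *t.
Position 2: Devasan has o, Kaneken has u. Taking the neighbouring segments as reconstructed: Devasan o could go back to *a or *o; Kaneken u could go back to *o or *u — the one source consistent with every daughter is *o.
The remaining positions agree across the daughters. Check the candidate against every language:
Devasan: start from *wodarte.
  rule 1: no change — wodarte
  rule 2 (vowel merger): wodarte → wodorte
  rule 3 (palatalisation): wodorte → wodorse
  ⇒ Devasan wodorse
Kaneken: *wodarte
  wodarte (rule 1 does not apply)
  wodarte → wudarte   [vowel merger]
  wudarte → wudorte   [vowel merger]
  giving Kaneken wudorte.
*wodarte is the unique common source.

*wodarte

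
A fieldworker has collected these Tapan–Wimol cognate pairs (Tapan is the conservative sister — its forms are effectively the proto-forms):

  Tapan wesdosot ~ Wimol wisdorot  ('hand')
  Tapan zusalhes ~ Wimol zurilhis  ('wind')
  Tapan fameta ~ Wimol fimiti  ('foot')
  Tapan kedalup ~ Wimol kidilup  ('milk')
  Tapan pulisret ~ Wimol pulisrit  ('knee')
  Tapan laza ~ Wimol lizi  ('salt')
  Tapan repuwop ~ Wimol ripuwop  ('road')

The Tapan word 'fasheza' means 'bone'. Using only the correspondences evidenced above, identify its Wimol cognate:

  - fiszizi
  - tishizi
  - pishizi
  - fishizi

zusalhes ~ zurilhis, kedalup ~ kidilup — Tapan a corresponds to Wimol i after a consonant, before a consonant other than r, m, n, p, b, f, v.
wesdosot ~ wisdorot, zusalhes ~ zurilhis — Tapan e corresponds to Wimol i after a consonant, before a consonant other than r, m, n, p, b, f, v.
fameta ~ fimiti, laza ~ lizi — Tapan a corresponds to Wimol i word-finally.
Applying these to Tapan 'fasheza':
  fasheza → fisheza   (a→i after a consonant, before a consonant other than r, m, n, p, b, f, v)
  fisheza → fishiza   (e→i after a consonant, before a consonant other than r, m, n, p, b, f, v)
  fishiza → fishizi   (a→i word-finally)
So the Wimol cognate is 'fishizi'.

fishizi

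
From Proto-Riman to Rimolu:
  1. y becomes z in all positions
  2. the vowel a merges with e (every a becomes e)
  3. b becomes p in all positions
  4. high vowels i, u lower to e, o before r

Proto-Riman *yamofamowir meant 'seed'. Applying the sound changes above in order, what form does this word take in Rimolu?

Rimolu: *yamofamowir > zamofamowir > zemofemowir > zemofemower  (by unconditioned shift, vowel merger, pre-rhotic lowering)

zemofemower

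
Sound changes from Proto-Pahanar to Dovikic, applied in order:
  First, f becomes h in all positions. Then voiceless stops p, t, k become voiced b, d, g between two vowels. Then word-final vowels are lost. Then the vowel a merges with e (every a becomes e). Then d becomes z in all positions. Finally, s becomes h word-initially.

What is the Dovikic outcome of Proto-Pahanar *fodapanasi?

Dovikic: *fodapanasi > hodapanasi > hodabanasi > hodabanas > hodebenes > hozebenes  (by unconditioned shift, intervocalic voicing, apocope, vowel merger, unconditioned shift)

hozebenes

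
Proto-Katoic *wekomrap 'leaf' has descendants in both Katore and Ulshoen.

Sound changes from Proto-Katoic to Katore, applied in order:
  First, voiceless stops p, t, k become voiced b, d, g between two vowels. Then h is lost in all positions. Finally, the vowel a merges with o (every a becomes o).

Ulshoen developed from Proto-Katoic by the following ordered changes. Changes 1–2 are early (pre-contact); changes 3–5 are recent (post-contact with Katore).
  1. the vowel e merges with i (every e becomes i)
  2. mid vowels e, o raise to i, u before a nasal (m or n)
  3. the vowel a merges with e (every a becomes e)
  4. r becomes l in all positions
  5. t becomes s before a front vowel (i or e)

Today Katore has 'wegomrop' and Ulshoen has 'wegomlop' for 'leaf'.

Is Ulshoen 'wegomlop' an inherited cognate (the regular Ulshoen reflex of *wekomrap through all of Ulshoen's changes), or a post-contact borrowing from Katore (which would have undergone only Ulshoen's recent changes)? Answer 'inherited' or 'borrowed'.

If inherited, *wekomrap would pass through all of Ulshoen's changes:
Ulshoen: *wekomrap > wikomrap > wikumrap > wikumrep > wikumlep  (by vowel merger, pre-nasal raising, vowel merger, unconditioned shift)
If borrowed from Katore 'wegomrop' after the early changes, it would undergo only the recent ones:
  rule 3 (vowel merger): no change (wegomrop)
  rule 4 (unconditioned shift): wegomrop → wegomlop
  rule 5 (palatalisation): no change (wegomlop)
  ⇒ as a loan: wegomlop
Ulshoen 'wegomlop' matches the loan outcome 'wegomlop', not the inherited 'wikumlep' — it skipped the early Ulshoen changes, so it was borrowed from Katore.

borrowed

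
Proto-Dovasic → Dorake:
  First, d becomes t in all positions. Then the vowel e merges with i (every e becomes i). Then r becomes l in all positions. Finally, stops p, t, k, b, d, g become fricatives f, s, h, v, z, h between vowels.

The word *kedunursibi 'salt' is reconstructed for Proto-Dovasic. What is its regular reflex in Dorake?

kisunulsivi

Dorake: *kedunursibi > ketunursibi > kitunursibi > kitunulsibi > kisunulsivi  (by unconditioned shift, vowel merger, unconditioned shift, intervocalic lenition)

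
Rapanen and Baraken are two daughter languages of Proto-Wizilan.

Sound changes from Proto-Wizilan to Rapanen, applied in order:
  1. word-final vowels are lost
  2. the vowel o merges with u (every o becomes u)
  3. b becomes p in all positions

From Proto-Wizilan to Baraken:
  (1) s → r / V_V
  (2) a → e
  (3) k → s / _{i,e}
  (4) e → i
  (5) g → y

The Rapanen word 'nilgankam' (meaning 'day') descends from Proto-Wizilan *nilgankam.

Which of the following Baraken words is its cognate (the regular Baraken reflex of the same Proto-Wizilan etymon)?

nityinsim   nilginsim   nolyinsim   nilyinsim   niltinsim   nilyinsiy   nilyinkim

nilyinsim

Baraken: *nilgankam
  nilgankam (rule 1 does not apply)
  nilgankam → nilgenkem   [vowel merger]
  nilgenkem → nilgensem   [palatalisation]
  nilgensem → nilginsim   [vowel merger]
  nilginsim → nilyinsim   [unconditioned shift]
  giving Baraken nilyinsim.
The other candidates each miss or misapply at least one Baraken change.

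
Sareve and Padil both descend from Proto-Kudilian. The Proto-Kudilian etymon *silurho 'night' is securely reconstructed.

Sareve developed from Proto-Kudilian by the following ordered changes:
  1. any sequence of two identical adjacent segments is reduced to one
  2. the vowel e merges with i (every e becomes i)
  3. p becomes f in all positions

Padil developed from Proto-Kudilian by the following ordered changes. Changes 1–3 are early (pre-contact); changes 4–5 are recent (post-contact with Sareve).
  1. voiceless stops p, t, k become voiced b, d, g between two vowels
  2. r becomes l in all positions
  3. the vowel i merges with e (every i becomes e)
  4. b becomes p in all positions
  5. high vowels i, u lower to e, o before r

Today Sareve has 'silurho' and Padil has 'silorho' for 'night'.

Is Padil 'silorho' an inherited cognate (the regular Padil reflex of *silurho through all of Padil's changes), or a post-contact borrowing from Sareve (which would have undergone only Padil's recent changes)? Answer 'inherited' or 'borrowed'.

borrowed

If inherited, *silurho would pass through all of Padil's changes:
Padil: *silurho
  silurho (rule 1 does not apply)
  silurho → silulho   [unconditioned shift]
  silulho → selulho   [vowel merger]
  selulho (rule 4 does not apply)
  selulho (rule 5 does not apply)
  giving Padil selulho.
If borrowed from Sareve 'silurho' after the early changes, it would undergo only the recent ones:
  rule 4 (unconditioned shift): no change (silurho)
  rule 5 (pre-rhotic lowering): silurho → silorho
  ⇒ as a loan: silorho
Padil 'silorho' matches the loan outcome 'silorho', not the inherited 'selulho' — it skipped the early Padil changes, so it was borrowed from Sareve.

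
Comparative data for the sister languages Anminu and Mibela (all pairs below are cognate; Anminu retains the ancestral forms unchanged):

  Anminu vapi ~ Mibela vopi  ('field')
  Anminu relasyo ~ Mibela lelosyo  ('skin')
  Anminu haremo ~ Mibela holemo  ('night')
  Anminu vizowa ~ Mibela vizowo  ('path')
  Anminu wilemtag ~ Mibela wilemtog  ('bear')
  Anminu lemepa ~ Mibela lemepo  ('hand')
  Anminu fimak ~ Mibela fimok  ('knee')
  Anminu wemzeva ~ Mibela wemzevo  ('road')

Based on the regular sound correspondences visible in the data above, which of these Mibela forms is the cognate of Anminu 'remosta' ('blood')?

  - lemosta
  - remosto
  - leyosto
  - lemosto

lemosto

relasyo ~ lelosyo — Anminu r corresponds to Mibela l word-initially before a front vowel.
vizowa ~ vizowo, lemepa ~ lemepo — Anminu a corresponds to Mibela o word-finally.
Applying these to Anminu 'remosta':
  remosta → lemosta   (r→l word-initially before a front vowel)
  lemosta → lemosto   (a→o word-finally)
So the Mibela cognate is 'lemosto'.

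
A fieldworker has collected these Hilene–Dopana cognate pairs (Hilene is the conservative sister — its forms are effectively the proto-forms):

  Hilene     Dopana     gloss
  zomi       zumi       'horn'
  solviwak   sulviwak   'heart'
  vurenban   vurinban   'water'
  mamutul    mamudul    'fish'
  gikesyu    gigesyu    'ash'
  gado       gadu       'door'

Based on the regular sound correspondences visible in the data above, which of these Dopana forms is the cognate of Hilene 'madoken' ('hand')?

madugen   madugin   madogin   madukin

madugin

solviwak ~ sulviwak — Hilene o corresponds to Dopana u after a consonant, before a consonant other than r, m, n, p, b, f, v.
gikesyu ~ gigesyu — Hilene k corresponds to Dopana g between vowels (before a front vowel).
vurenban ~ vurinban — Hilene e corresponds to Dopana i after a consonant, before a nasal.
Applying these to Hilene 'madoken':
  madoken → maduken   (o→u after a consonant, before a consonant other than r, m, n, p, b, f, v)
  maduken → madugen   (k→g between vowels (before a front vowel))
  madugen → madugin   (e→i after a consonant, before a nasal)
So the Dopana cognate is 'madugin'.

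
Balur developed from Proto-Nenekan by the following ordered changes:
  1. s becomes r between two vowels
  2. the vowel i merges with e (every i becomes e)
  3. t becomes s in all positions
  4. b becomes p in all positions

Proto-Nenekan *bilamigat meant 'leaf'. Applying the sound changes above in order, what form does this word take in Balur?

Balur: *bilamigat > belamegat > belamegas > pelamegas  (by vowel merger, unconditioned shift, unconditioned shift)

pelamegas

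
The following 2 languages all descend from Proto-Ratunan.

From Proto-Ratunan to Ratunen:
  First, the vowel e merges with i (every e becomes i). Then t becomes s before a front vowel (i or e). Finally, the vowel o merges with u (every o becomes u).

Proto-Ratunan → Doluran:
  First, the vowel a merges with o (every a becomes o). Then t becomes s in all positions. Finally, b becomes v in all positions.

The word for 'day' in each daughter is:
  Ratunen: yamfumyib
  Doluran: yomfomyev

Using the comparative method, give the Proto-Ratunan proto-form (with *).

Position 5: Ratunen has u, Doluran has o. Taking the neighbouring segments as reconstructed: Ratunen u could go back to *o or *u; Doluran o could go back to *a or *o — the one source consistent with every daughter is *o.
Position 9: Ratunen has b, Doluran has v. Ratunen preserves b here (none of its changes turn any other segment into b), so the proto-segment is *b.
Continuing position by position gives *yamfomyeb; check it forward:
Ratunen: *yamfomyeb
  yamfomyeb → yamfomyib   [vowel merger]
  yamfomyib (rule 2 does not apply)
  yamfomyib → yamfumyib   [vowel merger]
  giving Ratunen yamfumyib.
Doluran: *yamfomyeb > yomfomyeb > yomfomyev  (by vowel merger, unconditioned shift)
No other proto-form is consistent with every reflex, so the reconstruction is *yamfomyeb.

*yamfomyeb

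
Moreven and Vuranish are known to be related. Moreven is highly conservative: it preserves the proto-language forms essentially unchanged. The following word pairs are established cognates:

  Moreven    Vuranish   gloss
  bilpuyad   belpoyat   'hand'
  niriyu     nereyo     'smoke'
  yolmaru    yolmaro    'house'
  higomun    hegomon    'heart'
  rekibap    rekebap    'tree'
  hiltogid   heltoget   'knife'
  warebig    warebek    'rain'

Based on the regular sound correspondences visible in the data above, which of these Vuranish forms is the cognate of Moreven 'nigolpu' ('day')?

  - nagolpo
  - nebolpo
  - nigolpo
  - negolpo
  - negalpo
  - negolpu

bilpuyad ~ belpoyat, niriyu ~ nereyo — Moreven i corresponds to Vuranish e after a consonant, before a consonant other than r, m, n, p, b, f, v.
niriyu ~ nereyo, yolmaru ~ yolmaro — Moreven u corresponds to Vuranish o word-finally.
Applying these to Moreven 'nigolpu':
  nigolpu → negolpu   (i→e after a consonant, before a consonant other than r, m, n, p, b, f, v)
  negolpu → negolpo   (u→o word-finally)
So the Vuranish cognate is 'negolpo'.

negolpo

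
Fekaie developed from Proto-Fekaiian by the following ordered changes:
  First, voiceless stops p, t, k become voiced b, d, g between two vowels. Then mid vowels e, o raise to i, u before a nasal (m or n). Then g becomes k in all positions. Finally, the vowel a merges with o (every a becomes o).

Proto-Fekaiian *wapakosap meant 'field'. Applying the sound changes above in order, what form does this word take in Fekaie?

wobokosop

Fekaie: *wapakosap > wabagosap > wabakosap > wobokosop  (by intervocalic voicing, unconditioned shift, vowel merger)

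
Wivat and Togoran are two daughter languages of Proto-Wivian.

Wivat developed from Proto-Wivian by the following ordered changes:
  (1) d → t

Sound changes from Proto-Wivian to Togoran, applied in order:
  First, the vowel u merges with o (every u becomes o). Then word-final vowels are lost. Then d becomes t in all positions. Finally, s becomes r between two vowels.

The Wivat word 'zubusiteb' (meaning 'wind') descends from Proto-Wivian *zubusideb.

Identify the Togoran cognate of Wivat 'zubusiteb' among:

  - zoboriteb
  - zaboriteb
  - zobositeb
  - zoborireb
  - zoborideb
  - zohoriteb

Togoran: *zubusideb > zobosideb > zobositeb > zoboriteb  (by vowel merger, unconditioned shift, rhotacism)

zoboriteb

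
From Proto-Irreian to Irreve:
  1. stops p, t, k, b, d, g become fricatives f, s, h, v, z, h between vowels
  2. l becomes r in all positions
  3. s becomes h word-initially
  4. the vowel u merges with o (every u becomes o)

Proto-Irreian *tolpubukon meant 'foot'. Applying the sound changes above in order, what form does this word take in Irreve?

Irreve: *tolpubukon > tolpuvuhon > torpuvuhon > torpovohon  (by intervocalic lenition, unconditioned shift, vowel merger)

torpovohon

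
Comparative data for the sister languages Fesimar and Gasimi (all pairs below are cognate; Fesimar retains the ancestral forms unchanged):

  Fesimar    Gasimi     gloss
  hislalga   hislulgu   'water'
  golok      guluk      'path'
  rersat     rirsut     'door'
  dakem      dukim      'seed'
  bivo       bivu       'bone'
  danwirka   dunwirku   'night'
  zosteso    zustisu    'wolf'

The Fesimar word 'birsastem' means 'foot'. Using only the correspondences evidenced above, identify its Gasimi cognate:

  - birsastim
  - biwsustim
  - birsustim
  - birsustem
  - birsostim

birsustim

hislalga ~ hislulgu, rersat ~ rirsut — Fesimar a corresponds to Gasimi u after a consonant, before a consonant other than r, m, n, p, b, f, v.
dakem ~ dukim — Fesimar e corresponds to Gasimi i after a consonant, before a nasal.
Applying these to Fesimar 'birsastem':
  birsastem → birsustem   (a→u after a consonant, before a consonant other than r, m, n, p, b, f, v)
  birsustem → birsustim   (e→i after a consonant, before a nasal)
So the Gasimi cognate is 'birsustim'.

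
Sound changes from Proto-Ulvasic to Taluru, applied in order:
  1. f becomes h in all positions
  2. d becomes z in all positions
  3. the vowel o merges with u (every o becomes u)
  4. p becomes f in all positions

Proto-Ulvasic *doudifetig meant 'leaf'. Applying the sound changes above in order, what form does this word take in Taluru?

Taluru: start from *doudifetig.
  rule 1 (unconditioned shift): doudifetig → doudihetig
  rule 2 (unconditioned shift): doudihetig → zouzihetig
  rule 3 (vowel merger): zouzihetig → zuuzihetig
  rule 4: no change — zuuzihetig
  ⇒ Taluru zuuzihetig

zuuzihetig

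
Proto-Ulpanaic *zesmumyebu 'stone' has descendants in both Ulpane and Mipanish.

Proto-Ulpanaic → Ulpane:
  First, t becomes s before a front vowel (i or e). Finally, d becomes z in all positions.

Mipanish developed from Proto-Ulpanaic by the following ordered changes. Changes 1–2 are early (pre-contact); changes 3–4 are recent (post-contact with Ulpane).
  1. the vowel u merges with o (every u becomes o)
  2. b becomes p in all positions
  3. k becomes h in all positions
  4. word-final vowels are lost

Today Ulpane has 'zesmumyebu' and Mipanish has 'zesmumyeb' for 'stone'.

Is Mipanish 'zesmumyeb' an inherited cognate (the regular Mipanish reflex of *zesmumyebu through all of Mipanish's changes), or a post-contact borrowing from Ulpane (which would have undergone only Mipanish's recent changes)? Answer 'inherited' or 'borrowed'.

If inherited, *zesmumyebu would pass through all of Mipanish's changes:
Mipanish: *zesmumyebu > zesmomyebo > zesmomyepo > zesmomyep  (by vowel merger, unconditioned shift, apocope)
If borrowed from Ulpane 'zesmumyebu' after the early changes, it would undergo only the recent ones:
  rule 3 (unconditioned shift): no change (zesmumyebu)
  rule 4 (apocope): zesmumyebu → zesmumyeb
  ⇒ as a loan: zesmumyeb
Mipanish 'zesmumyeb' matches the loan outcome 'zesmumyeb', not the inherited 'zesmomyep' — it skipped the early Mipanish changes, so it was borrowed from Ulpane.

borrowed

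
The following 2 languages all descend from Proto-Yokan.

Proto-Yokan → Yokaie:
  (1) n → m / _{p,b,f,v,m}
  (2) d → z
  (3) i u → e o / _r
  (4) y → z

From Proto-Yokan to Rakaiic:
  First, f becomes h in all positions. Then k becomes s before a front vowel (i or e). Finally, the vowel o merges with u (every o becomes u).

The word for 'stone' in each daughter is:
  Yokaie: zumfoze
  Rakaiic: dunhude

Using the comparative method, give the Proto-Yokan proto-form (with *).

Position 4: Yokaie has f, Rakaiic has h. Yokaie preserves f here (none of its changes turn any other segment into f), so the proto-segment is *f.
Position 5: Yokaie has o, Rakaiic has u. Taking the neighbouring segments as reconstructed: Yokaie o can only go back to *o; Rakaiic u could go back to *o or *u — the one source consistent with every daughter is *o.
This points to *dunfode. Verify forward in each daughter:
Yokaie: start from *dunfode.
  rule 1 (nasal place assimilation): dunfode → dumfode
  rule 2 (unconditioned shift): dumfode → zumfoze
  rule 3: no change — zumfoze
  rule 4: no change — zumfoze
  ⇒ Yokaie zumfoze
Rakaiic: *dunfode
  dunfode → dunhode   [unconditioned shift]
  dunhode (rule 2 does not apply)
  dunhode → dunhude   [vowel merger]
  giving Rakaiic dunhude.
Only *dunfode yields all of Yokaie zumfoze, Rakaiic dunhude.

*dunfode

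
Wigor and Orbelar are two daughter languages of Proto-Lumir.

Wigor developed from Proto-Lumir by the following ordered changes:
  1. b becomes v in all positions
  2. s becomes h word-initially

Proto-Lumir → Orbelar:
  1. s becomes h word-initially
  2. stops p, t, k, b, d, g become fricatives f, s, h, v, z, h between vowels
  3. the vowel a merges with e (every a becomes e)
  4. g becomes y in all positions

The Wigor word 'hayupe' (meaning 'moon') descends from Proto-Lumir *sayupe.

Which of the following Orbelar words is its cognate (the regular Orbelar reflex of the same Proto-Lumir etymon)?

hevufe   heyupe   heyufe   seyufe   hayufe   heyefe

Orbelar: start from *sayupe.
  rule 1 (debuccalisation): sayupe → hayupe
  rule 2 (intervocalic lenition): hayupe → hayufe
  rule 3 (vowel merger): hayufe → heyufe
  rule 4: no change — heyufe
  ⇒ Orbelar heyufe

heyufe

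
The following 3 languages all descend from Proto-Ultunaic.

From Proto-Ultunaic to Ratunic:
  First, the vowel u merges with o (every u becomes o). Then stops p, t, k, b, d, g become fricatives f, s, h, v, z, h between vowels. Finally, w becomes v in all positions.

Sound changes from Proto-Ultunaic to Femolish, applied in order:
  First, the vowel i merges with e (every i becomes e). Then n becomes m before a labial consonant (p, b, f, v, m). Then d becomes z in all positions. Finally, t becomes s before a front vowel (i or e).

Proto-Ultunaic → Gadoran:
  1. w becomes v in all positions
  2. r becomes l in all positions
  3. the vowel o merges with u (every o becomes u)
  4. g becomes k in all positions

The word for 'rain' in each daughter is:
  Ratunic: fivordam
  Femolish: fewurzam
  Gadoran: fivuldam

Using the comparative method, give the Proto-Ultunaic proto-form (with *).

Position 3: Ratunic has v, Femolish has w, Gadoran has v. Femolish preserves w here (none of its changes turn any other segment into w), so the proto-segment is *w.
Position 2: Ratunic has i, Femolish has e, Gadoran has i. Ratunic preserves i here (none of its changes turn any other segment into i), so the proto-segment is *i.
Continuing position by position gives *fiwurdam; check it forward:
Ratunic: *fiwurdam > fiwordam > fivordam  (by vowel merger, unconditioned shift)
Femolish: *fiwurdam
  fiwurdam → fewurdam   [vowel merger]
  fewurdam (rule 2 does not apply)
  fewurdam → fewurzam   [unconditioned shift]
  fewurzam (rule 4 does not apply)
  giving Femolish fewurzam.
Gadoran: *fiwurdam > fivurdam > fivuldam  (by unconditioned shift, unconditioned shift)
*fiwurdam is the unique common source.

*fiwurdam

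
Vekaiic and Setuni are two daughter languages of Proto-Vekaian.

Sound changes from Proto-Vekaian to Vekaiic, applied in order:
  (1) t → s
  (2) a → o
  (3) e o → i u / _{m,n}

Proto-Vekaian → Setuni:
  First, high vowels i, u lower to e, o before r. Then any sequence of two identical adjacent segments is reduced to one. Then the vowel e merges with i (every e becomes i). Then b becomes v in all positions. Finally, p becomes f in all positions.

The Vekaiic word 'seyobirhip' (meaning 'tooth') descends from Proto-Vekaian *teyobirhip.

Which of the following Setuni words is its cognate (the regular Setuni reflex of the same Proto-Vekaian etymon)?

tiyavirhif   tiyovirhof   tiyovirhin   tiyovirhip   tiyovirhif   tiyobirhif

Setuni: *teyobirhip > teyoberhip > tiyobirhip > tiyovirhip > tiyovirhif  (by pre-rhotic lowering, vowel merger, unconditioned shift, unconditioned shift)
Only 'tiyovirhif' matches the regular Setuni development of *teyobirhip.

tiyovirhif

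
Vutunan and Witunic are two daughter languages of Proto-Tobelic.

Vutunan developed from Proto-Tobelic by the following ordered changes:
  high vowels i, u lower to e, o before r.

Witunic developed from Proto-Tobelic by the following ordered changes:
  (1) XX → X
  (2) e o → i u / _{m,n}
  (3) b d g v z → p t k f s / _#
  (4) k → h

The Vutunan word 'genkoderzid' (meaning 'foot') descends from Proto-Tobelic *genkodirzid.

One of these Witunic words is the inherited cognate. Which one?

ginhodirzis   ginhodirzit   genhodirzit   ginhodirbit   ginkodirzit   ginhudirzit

ginhodirzit

Witunic: *genkodirzid
  genkodirzid (rule 1 does not apply)
  genkodirzid → ginkodirzid   [pre-nasal raising]
  ginkodirzid → ginkodirzit   [final devoicing]
  ginkodirzit → ginhodirzit   [unconditioned shift]
  giving Witunic ginhodirzit.
The other candidates each miss or misapply at least one Witunic change.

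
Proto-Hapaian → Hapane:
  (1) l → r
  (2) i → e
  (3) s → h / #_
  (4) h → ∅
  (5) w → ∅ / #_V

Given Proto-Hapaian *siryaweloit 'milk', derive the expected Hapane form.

eryaweroet

Hapane: *siryaweloit > siryaweroit > seryaweroet > heryaweroet > eryaweroet  (by unconditioned shift, vowel merger, debuccalisation, h-loss)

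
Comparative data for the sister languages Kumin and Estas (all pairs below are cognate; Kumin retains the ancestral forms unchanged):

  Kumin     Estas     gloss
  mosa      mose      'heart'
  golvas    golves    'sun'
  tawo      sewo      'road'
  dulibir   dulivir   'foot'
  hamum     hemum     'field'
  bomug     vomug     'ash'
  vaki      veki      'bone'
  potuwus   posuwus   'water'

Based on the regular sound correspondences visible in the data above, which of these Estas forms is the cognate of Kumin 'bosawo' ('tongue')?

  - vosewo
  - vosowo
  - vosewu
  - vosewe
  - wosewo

bomug ~ vomug — Kumin b corresponds to Estas v word-initially before a back vowel.
golvas ~ golves, tawo ~ sewo — Kumin a corresponds to Estas e after a consonant, before a consonant other than r, m, n, p, b, f, v.
Applying these to Kumin 'bosawo':
  bosawo → vosawo   (b→v word-initially before a back vowel)
  vosawo → vosewo   (a→e after a consonant, before a consonant other than r, m, n, p, b, f, v)
So the Estas cognate is 'vosewo'.

vosewo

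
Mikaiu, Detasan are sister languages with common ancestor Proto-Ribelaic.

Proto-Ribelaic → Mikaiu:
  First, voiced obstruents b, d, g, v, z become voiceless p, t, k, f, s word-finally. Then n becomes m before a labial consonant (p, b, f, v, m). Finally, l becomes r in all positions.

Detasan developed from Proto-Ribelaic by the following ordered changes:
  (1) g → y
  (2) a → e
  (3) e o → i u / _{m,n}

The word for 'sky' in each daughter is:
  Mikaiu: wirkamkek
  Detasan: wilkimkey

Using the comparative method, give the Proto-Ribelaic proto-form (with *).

*wilkamkeg

Position 3: Mikaiu has r, Detasan has l. Detasan preserves l here (none of its changes turn any other segment into l), so the proto-segment is *l.
Position 5: Mikaiu has a, Detasan has i. Mikaiu preserves a here (none of its changes turn any other segment into a), so the proto-segment is *a.
This points to *wilkamkeg. Verify forward in each daughter:
Mikaiu: *wilkamkeg
  wilkamkeg → wilkamkek   [final devoicing]
  wilkamkek (rule 2 does not apply)
  wilkamkek → wirkamkek   [unconditioned shift]
  giving Mikaiu wirkamkek.
Detasan: start from *wilkamkeg.
  rule 1 (unconditioned shift): wilkamkeg → wilkamkey
  rule 2 (vowel merger): wilkamkey → wilkemkey
  rule 3 (pre-nasal raising): wilkemkey → wilkimkey
  ⇒ Detasan wilkimkey
Only *wilkamkeg yields all of Mikaiu wirkamkek, Detasan wilkimkey.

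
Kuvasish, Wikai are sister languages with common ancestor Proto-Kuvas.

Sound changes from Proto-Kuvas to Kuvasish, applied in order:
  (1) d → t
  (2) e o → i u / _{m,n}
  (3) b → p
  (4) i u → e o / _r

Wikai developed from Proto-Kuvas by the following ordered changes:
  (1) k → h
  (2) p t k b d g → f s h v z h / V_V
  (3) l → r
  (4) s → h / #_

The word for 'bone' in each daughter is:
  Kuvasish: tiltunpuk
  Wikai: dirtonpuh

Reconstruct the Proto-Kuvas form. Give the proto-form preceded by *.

Position 3: Kuvasish has l, Wikai has r. Kuvasish preserves l here (none of its changes turn any other segment into l), so the proto-segment is *l.
Position 1: Kuvasish has t, Wikai has d. Wikai preserves d here (none of its changes turn any other segment into d), so the proto-segment is *d.
Position 9: Kuvasish has k, Wikai has h. Kuvasish preserves k here (none of its changes turn any other segment into k), so the proto-segment is *k.
This points to *diltonpuk. Verify forward in each daughter:
Kuvasish: start from *diltonpuk.
  rule 1 (unconditioned shift): diltonpuk → tiltonpuk
  rule 2 (pre-nasal raising): tiltonpuk → tiltunpuk
  rule 3: no change — tiltunpuk
  rule 4: no change — tiltunpuk
  ⇒ Kuvasish tiltunpuk
Wikai: *diltonpuk
  diltonpuk → diltonpuh   [unconditioned shift]
  diltonpuh (rule 2 does not apply)
  diltonpuh → dirtonpuh   [unconditioned shift]
  dirtonpuh (rule 4 does not apply)
  giving Wikai dirtonpuh.
No other proto-form is consistent with every reflex, so the reconstruction is *diltonpuk.

*diltonpuk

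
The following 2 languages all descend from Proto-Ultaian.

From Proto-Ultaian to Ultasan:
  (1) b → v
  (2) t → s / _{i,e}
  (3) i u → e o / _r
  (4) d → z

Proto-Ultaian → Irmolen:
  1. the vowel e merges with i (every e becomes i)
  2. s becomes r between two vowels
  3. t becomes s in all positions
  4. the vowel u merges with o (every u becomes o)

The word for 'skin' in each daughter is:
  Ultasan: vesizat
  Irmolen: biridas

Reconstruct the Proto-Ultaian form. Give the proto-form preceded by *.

Position 2: Ultasan has e, Irmolen has i. Taking the neighbouring segments as reconstructed: Ultasan e can only go back to *e; Irmolen i could go back to *e or *i — the one source consistent with every daughter is *e.
Position 7: Ultasan has t, Irmolen has s. Ultasan preserves t here (none of its changes turn any other segment into t), so the proto-segment is *t.
Position 5: Ultasan has z, Irmolen has d. Irmolen preserves d here (none of its changes turn any other segment into d), so the proto-segment is *d.
Continuing position by position gives *besidat; check it forward:
Ultasan: start from *besidat.
  rule 1 (unconditioned shift): besidat → vesidat
  rule 2: no change — vesidat
  rule 3: no change — vesidat
  rule 4 (unconditioned shift): vesidat → vesizat
  ⇒ Ultasan vesizat
Irmolen: *besidat > bisidat > biridat > biridas  (by vowel merger, rhotacism, unconditioned shift)
Only *besidat yields all of Ultasan vesizat, Irmolen biridas.

*besidat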